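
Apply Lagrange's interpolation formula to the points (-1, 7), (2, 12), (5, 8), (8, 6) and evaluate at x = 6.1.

Lagrange interpolation formula:
P(x) = Σ yᵢ × Lᵢ(x)
where Lᵢ(x) = Π_{j≠i} (x - xⱼ)/(xᵢ - xⱼ)

L_0(6.1) = (6.1 - 2)/(-1 - 2) × (6.1 - 5)/(-1 - 5) × (6.1 - 8)/(-1 - 8) = 0.052895
L_1(6.1) = (6.1 - (-1))/(2 - (-1)) × (6.1 - 5)/(2 - 5) × (6.1 - 8)/(2 - 8) = -0.274796
L_2(6.1) = (6.1 - (-1))/(5 - (-1)) × (6.1 - 2)/(5 - 2) × (6.1 - 8)/(5 - 8) = 1.024241
L_3(6.1) = (6.1 - (-1))/(8 - (-1)) × (6.1 - 2)/(8 - 2) × (6.1 - 5)/(8 - 5) = 0.197660

P(6.1) = 7×L_0(6.1) + 12×L_1(6.1) + 8×L_2(6.1) + 6×L_3(6.1)
P(6.1) = 6.452599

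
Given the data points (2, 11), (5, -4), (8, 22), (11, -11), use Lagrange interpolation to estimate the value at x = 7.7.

Lagrange interpolation formula:
P(x) = Σ yᵢ × Lᵢ(x)
where Lᵢ(x) = Π_{j≠i} (x - xⱼ)/(xᵢ - xⱼ)

L_0(7.7) = (7.7 - 5)/(2 - 5) × (7.7 - 8)/(2 - 8) × (7.7 - 11)/(2 - 11) = -0.016500
L_1(7.7) = (7.7 - 2)/(5 - 2) × (7.7 - 8)/(5 - 8) × (7.7 - 11)/(5 - 11) = 0.104500
L_2(7.7) = (7.7 - 2)/(8 - 2) × (7.7 - 5)/(8 - 5) × (7.7 - 11)/(8 - 11) = 0.940500
L_3(7.7) = (7.7 - 2)/(11 - 2) × (7.7 - 5)/(11 - 5) × (7.7 - 8)/(11 - 8) = -0.028500

P(7.7) = 11×L_0(7.7) + (-4)×L_1(7.7) + 22×L_2(7.7) + (-11)×L_3(7.7)
P(7.7) = 20.405000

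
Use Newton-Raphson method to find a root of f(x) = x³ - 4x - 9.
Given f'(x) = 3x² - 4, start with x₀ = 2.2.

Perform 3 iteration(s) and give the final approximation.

f(x) = x³ - 4x - 9
f'(x) = 3x² - 4
x₀ = 2.2

Newton-Raphson formula: x_{n+1} = x_n - f(x_n)/f'(x_n)

Iteration 1:
  f(2.200000) = -7.152000
  f'(2.200000) = 10.520000
  x_1 = 2.200000 - (-7.152000)/10.520000 = 2.879848
Iteration 2:
  f(2.879848) = 3.364696
  f'(2.879848) = 20.880572
  x_2 = 2.879848 - 3.364696/20.880572 = 2.718708
Iteration 3:
  f(2.718708) = 0.220151
  f'(2.718708) = 18.174118
  x_3 = 2.718708 - 0.220151/18.174118 = 2.706594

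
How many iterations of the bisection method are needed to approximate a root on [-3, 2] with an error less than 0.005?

We need (b-a)/2^n ≤ 0.005
(2 - (-3))/2^n ≤ 0.005
5/2^n ≤ 0.005
2^n ≥ 1000
n ≥ log₂(1000) = 9.97
n ≥ 10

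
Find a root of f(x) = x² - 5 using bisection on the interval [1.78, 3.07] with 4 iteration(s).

f(x) = x² - 5
Initial interval: [1.78, 3.07]

Iteration 1:
  c_1 = (1.780000 + 3.070000)/2 = 2.425000
  f(c_1) = f(2.425000) = 0.880625
  f(a) × f(c) < 0, new interval: [1.780000, 2.425000]
Iteration 2:
  c_2 = (1.780000 + 2.425000)/2 = 2.102500
  f(c_2) = f(2.102500) = -0.579494
  f(a) × f(c) ≥ 0, new interval: [2.102500, 2.425000]
Iteration 3:
  c_3 = (2.102500 + 2.425000)/2 = 2.263750
  f(c_3) = f(2.263750) = 0.124564
  f(a) × f(c) < 0, new interval: [2.102500, 2.263750]
Iteration 4:
  c_4 = (2.102500 + 2.263750)/2 = 2.183125
  f(c_4) = f(2.183125) = -0.233965
  f(a) × f(c) ≥ 0, new interval: [2.183125, 2.263750]

After 4 iteration(s), the approximation is c_4 = 2.183125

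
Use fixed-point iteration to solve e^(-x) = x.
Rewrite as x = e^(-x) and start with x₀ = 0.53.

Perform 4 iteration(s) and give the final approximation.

Equation: e^(-x) = x
Fixed-point form: x = e^(-x)
x₀ = 0.53

x_1 = g(0.530000) = 0.588605
x_2 = g(0.588605) = 0.555101
x_3 = g(0.555101) = 0.574014
x_4 = g(0.574014) = 0.563260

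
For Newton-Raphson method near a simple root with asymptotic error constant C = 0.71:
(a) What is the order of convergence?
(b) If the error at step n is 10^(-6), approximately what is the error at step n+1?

(a) Newton-Raphson has quadratic (order 2) convergence near simple roots.
    This means |e_{n+1}| ≈ C|e_n|².

(b) With |e_n| = 10^(-6) and C = 0.71:
    |e_{n+1}| ≈ 0.71 × (10^(-6))² = 0.71 × 10^(-12)

(a) 2 (quadratic); (b) |e_{n+1}| ≈ 7.100e-13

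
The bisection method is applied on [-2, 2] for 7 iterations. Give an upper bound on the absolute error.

Bisection error bound: |error| ≤ (b-a)/2^n
|error| ≤ (2 - (-2))/2^7 = 4/2^7
|error| ≤ 0.0312500000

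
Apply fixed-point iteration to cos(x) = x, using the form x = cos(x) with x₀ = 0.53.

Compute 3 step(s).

Equation: cos(x) = x
Fixed-point form: x = cos(x)
x₀ = 0.53

x_1 = g(0.530000) = 0.862807
x_2 = g(0.862807) = 0.650308
x_3 = g(0.650308) = 0.795898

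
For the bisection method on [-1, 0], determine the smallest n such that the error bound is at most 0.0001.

We need (b-a)/2^n ≤ 0.0001
(0 - (-1))/2^n ≤ 0.0001
1/2^n ≤ 0.0001
2^n ≥ 10000
n ≥ log₂(10000) = 13.29
n ≥ 14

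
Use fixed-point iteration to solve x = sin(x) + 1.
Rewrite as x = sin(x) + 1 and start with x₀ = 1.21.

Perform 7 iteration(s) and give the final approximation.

Equation: x = sin(x) + 1
Fixed-point form: x = sin(x) + 1
x₀ = 1.21

x_1 = g(1.210000) = 1.935616
x_2 = g(1.935616) = 1.934188
x_3 = g(1.934188) = 1.934697
x_4 = g(1.934697) = 1.934516
x_5 = g(1.934516) = 1.934580
x_6 = g(1.934580) = 1.934557
x_7 = g(1.934557) = 1.934565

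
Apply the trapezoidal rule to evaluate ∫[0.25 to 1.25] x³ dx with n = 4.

f(x) = x³
a = 0.25, b = 1.25, n = 4
h = (b - a)/n = 0.250000

Trapezoidal rule: (h/2)[f(x₀) + 2f(x₁) + 2f(x₂) + ... + f(xₙ)]

x_0 = 0.2500, f(x_0) = 0.015625, coefficient = 1
x_1 = 0.5000, f(x_1) = 0.125000, coefficient = 2
x_2 = 0.7500, f(x_2) = 0.421875, coefficient = 2
x_3 = 1.0000, f(x_3) = 1.000000, coefficient = 2
x_4 = 1.2500, f(x_4) = 1.953125, coefficient = 1

I ≈ (0.250000/2) × 5.062500 = 0.632812
Exact value: 0.609375
Error: 0.023438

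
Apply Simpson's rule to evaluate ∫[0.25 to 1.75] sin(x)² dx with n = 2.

f(x) = sin(x)²
a = 0.25, b = 1.75, n = 2
h = (b - a)/n = 0.750000

Simpson's rule: (h/3)[f(x₀) + 4f(x₁) + 2f(x₂) + ... + f(xₙ)]

x_0 = 0.2500, f(x_0) = 0.061209, coefficient = 1
x_1 = 1.0000, f(x_1) = 0.708073, coefficient = 4
x_2 = 1.7500, f(x_2) = 0.968228, coefficient = 1

I ≈ (0.750000/3) × 3.861731 = 0.965433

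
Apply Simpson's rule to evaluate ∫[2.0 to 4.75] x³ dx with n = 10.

f(x) = x³
a = 2.0, b = 4.75, n = 10
h = (b - a)/n = 0.275000

Simpson's rule: (h/3)[f(x₀) + 4f(x₁) + 2f(x₂) + ... + f(xₙ)]

x_0 = 2.0000, f(x_0) = 8.000000, coefficient = 1
x_1 = 2.2750, f(x_1) = 11.774547, coefficient = 4
x_2 = 2.5500, f(x_2) = 16.581375, coefficient = 2
x_3 = 2.8250, f(x_3) = 22.545266, coefficient = 4
x_4 = 3.1000, f(x_4) = 29.791000, coefficient = 2
x_5 = 3.3750, f(x_5) = 38.443359, coefficient = 4
x_6 = 3.6500, f(x_6) = 48.627125, coefficient = 2
x_7 = 3.9250, f(x_7) = 60.467078, coefficient = 4
x_8 = 4.2000, f(x_8) = 74.088000, coefficient = 2
x_9 = 4.4750, f(x_9) = 89.614672, coefficient = 4
x_10 = 4.7500, f(x_10) = 107.171875, coefficient = 1

I ≈ (0.275000/3) × 1344.726562 = 123.266602
Exact value: 123.266602
Error: 0.000000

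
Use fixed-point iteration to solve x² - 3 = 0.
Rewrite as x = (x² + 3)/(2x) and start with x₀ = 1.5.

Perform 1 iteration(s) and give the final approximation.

Equation: x² - 3 = 0
Fixed-point form: x = (x² + 3)/(2x)
x₀ = 1.5

x_1 = g(1.500000) = 1.750000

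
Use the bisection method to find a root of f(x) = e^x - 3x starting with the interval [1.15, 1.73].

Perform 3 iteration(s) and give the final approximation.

f(x) = e^x - 3x
Initial interval: [1.15, 1.73]

Iteration 1:
  c_1 = (1.150000 + 1.730000)/2 = 1.440000
  f(c_1) = f(1.440000) = -0.099304
  f(a) × f(c) ≥ 0, new interval: [1.440000, 1.730000]
Iteration 2:
  c_2 = (1.440000 + 1.730000)/2 = 1.585000
  f(c_2) = f(1.585000) = 0.124291
  f(a) × f(c) < 0, new interval: [1.440000, 1.585000]
Iteration 3:
  c_3 = (1.440000 + 1.585000)/2 = 1.512500
  f(c_3) = f(1.512500) = 0.000562
  f(a) × f(c) < 0, new interval: [1.440000, 1.512500]

After 3 iteration(s), the approximation is c_3 = 1.512500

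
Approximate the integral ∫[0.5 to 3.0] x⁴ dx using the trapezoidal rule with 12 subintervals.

f(x) = x⁴
a = 0.5, b = 3.0, n = 12
h = (b - a)/n = 0.208333

Trapezoidal rule: (h/2)[f(x₀) + 2f(x₁) + 2f(x₂) + ... + f(xₙ)]

x_0 = 0.5000, f(x_0) = 0.062500, coefficient = 1
x_1 = 0.7083, f(x_1) = 0.251739, coefficient = 2
x_2 = 0.9167, f(x_2) = 0.706067, coefficient = 2
x_3 = 1.1250, f(x_3) = 1.601807, coefficient = 2
x_4 = 1.3333, f(x_4) = 3.160494, coefficient = 2
x_5 = 1.5417, f(x_5) = 5.648875, coefficient = 2
x_6 = 1.7500, f(x_6) = 9.378906, coefficient = 2
x_7 = 1.9583, f(x_7) = 14.707758, coefficient = 2
x_8 = 2.1667, f(x_8) = 22.037809, coefficient = 2
x_9 = 2.3750, f(x_9) = 31.816650, coefficient = 2
x_10 = 2.5833, f(x_10) = 44.537085, coefficient = 2
x_11 = 2.7917, f(x_11) = 60.737127, coefficient = 2
x_12 = 3.0000, f(x_12) = 81.000000, coefficient = 1

I ≈ (0.208333/2) × 470.231132 = 48.982410
Exact value: 48.593750
Error: 0.388660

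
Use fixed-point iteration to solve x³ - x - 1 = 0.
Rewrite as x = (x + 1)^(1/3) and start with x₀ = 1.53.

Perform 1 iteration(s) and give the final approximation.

Equation: x³ - x - 1 = 0
Fixed-point form: x = (x + 1)^(1/3)
x₀ = 1.53

x_1 = g(1.530000) = 1.362616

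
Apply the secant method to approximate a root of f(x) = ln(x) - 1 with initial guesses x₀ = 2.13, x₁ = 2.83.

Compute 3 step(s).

f(x) = ln(x) - 1
x₀ = 2.13, x₁ = 2.83

Secant formula: x_{n+1} = x_n - f(x_n)(x_n - x_{n-1})/(f(x_n) - f(x_{n-1}))

Iteration 1:
  f(2.130000) = -0.243878
  f(2.830000) = 0.040277
  x_2 = 2.830000 - 0.040277×(2.830000 - 2.130000)/(0.040277 - (-0.243878))
       = 2.730780
Iteration 2:
  f(2.830000) = 0.040277
  f(2.730780) = 0.004587
  x_3 = 2.730780 - 0.004587×(2.730780 - 2.830000)/(0.004587 - 0.040277)
       = 2.718027
Iteration 3:
  f(2.730780) = 0.004587
  f(2.718027) = -0.000094
  x_4 = 2.718027 - (-0.000094)×(2.718027 - 2.730780)/(-0.000094 - 0.004587)
       = 2.718282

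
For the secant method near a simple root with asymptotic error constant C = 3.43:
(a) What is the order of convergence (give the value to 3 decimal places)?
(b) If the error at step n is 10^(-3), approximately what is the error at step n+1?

(a) Secant method has superlinear convergence with order φ = (1+√5)/2 ≈ 1.618.
    This means |e_{n+1}| ≈ C|e_n|^1.618.

(b) With |e_n| = 10^(-3) and C = 3.43:
    |e_{n+1}| ≈ 3.43 × (10^(-3))^1.618 = 3.43 × 10^(-4.85)

(a) ≈ 1.618 (golden ratio); (b) |e_{n+1}| ≈ 4.799e-05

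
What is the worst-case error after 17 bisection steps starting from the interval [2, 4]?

Bisection error bound: |error| ≤ (b-a)/2^n
|error| ≤ (4 - 2)/2^17 = 2/2^17
|error| ≤ 0.0000152588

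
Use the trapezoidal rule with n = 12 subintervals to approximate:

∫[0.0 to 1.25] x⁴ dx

f(x) = x⁴
a = 0.0, b = 1.25, n = 12
h = (b - a)/n = 0.104167

Trapezoidal rule: (h/2)[f(x₀) + 2f(x₁) + 2f(x₂) + ... + f(xₙ)]

x_0 = 0.0000, f(x_0) = 0.000000, coefficient = 1
x_1 = 0.1042, f(x_1) = 0.000118, coefficient = 2
x_2 = 0.2083, f(x_2) = 0.001884, coefficient = 2
x_3 = 0.3125, f(x_3) = 0.009537, coefficient = 2
x_4 = 0.4167, f(x_4) = 0.030141, coefficient = 2
x_5 = 0.5208, f(x_5) = 0.073586, coefficient = 2
x_6 = 0.6250, f(x_6) = 0.152588, coefficient = 2
x_7 = 0.7292, f(x_7) = 0.282688, coefficient = 2
x_8 = 0.8333, f(x_8) = 0.482253, coefficient = 2
x_9 = 0.9375, f(x_9) = 0.772476, coefficient = 2
x_10 = 1.0417, f(x_10) = 1.177376, coefficient = 2
x_11 = 1.1458, f(x_11) = 1.723796, coefficient = 2
x_12 = 1.2500, f(x_12) = 2.441406, coefficient = 1

I ≈ (0.104167/2) × 11.854289 = 0.617411
Exact value: 0.610352
Error: 0.007059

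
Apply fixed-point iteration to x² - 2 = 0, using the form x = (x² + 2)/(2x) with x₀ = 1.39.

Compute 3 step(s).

Equation: x² - 2 = 0
Fixed-point form: x = (x² + 2)/(2x)
x₀ = 1.39

x_1 = g(1.390000) = 1.414424
x_2 = g(1.414424) = 1.414214
x_3 = g(1.414214) = 1.414214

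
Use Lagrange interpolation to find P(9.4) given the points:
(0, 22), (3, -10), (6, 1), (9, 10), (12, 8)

Lagrange interpolation formula:
P(x) = Σ yᵢ × Lᵢ(x)
where Lᵢ(x) = Π_{j≠i} (x - xⱼ)/(xᵢ - xⱼ)

L_0(9.4) = (9.4 - 3)/(0 - 3) × (9.4 - 6)/(0 - 6) × (9.4 - 9)/(0 - 9) × (9.4 - 12)/(0 - 12) = -0.011641
L_1(9.4) = (9.4 - 0)/(3 - 0) × (9.4 - 6)/(3 - 6) × (9.4 - 9)/(3 - 9) × (9.4 - 12)/(3 - 12) = 0.068392
L_2(9.4) = (9.4 - 0)/(6 - 0) × (9.4 - 3)/(6 - 3) × (9.4 - 9)/(6 - 9) × (9.4 - 12)/(6 - 12) = -0.193106
L_3(9.4) = (9.4 - 0)/(9 - 0) × (9.4 - 3)/(9 - 3) × (9.4 - 6)/(9 - 6) × (9.4 - 12)/(9 - 12) = 1.094268
L_4(9.4) = (9.4 - 0)/(12 - 0) × (9.4 - 3)/(12 - 3) × (9.4 - 6)/(12 - 6) × (9.4 - 9)/(12 - 9) = 0.042087

P(9.4) = 22×L_0(9.4) + (-10)×L_1(9.4) + 1×L_2(9.4) + 10×L_3(9.4) + 8×L_4(9.4)
P(9.4) = 10.146252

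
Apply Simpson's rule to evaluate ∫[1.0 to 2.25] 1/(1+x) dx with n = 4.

f(x) = 1/(1+x)
a = 1.0, b = 2.25, n = 4
h = (b - a)/n = 0.312500

Simpson's rule: (h/3)[f(x₀) + 4f(x₁) + 2f(x₂) + ... + f(xₙ)]

x_0 = 1.0000, f(x_0) = 0.500000, coefficient = 1
x_1 = 1.3125, f(x_1) = 0.432432, coefficient = 4
x_2 = 1.6250, f(x_2) = 0.380952, coefficient = 2
x_3 = 1.9375, f(x_3) = 0.340426, coefficient = 4
x_4 = 2.2500, f(x_4) = 0.307692, coefficient = 1

I ≈ (0.312500/3) × 4.661029 = 0.485524
Exact value: 0.485508
Error: 0.000016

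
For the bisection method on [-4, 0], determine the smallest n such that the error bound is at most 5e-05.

We need (b-a)/2^n ≤ 5e-05
(0 - (-4))/2^n ≤ 5e-05
4/2^n ≤ 5e-05
2^n ≥ 80000
n ≥ log₂(80000) = 16.29
n ≥ 17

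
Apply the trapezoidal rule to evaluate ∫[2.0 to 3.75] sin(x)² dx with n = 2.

f(x) = sin(x)²
a = 2.0, b = 3.75, n = 2
h = (b - a)/n = 0.875000

Trapezoidal rule: (h/2)[f(x₀) + 2f(x₁) + 2f(x₂) + ... + f(xₙ)]

x_0 = 2.0000, f(x_0) = 0.826822, coefficient = 1
x_1 = 2.8750, f(x_1) = 0.069404, coefficient = 2
x_2 = 3.7500, f(x_2) = 0.326682, coefficient = 1

I ≈ (0.875000/2) × 1.292312 = 0.565386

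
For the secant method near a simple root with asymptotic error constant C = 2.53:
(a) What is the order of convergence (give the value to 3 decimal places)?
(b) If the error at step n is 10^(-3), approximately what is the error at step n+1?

(a) Secant method has superlinear convergence with order φ = (1+√5)/2 ≈ 1.618.
    This means |e_{n+1}| ≈ C|e_n|^1.618.

(b) With |e_n| = 10^(-3) and C = 2.53:
    |e_{n+1}| ≈ 2.53 × (10^(-3))^1.618 = 2.53 × 10^(-4.85)

(a) ≈ 1.618 (golden ratio); (b) |e_{n+1}| ≈ 3.540e-05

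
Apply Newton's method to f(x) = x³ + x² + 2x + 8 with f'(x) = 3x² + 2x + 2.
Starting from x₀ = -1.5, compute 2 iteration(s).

f(x) = x³ + x² + 2x + 8
f'(x) = 3x² + 2x + 2
x₀ = -1.5

Newton-Raphson formula: x_{n+1} = x_n - f(x_n)/f'(x_n)

Iteration 1:
  f(-1.500000) = 3.875000
  f'(-1.500000) = 5.750000
  x_1 = -1.500000 - 3.875000/5.750000 = -2.173913
Iteration 2:
  f(-2.173913) = -1.895619
  f'(-2.173913) = 11.829868
  x_2 = -2.173913 - (-1.895619)/11.829868 = -2.013673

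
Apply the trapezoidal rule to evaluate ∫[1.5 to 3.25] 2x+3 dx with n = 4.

f(x) = 2x+3
a = 1.5, b = 3.25, n = 4
h = (b - a)/n = 0.437500

Trapezoidal rule: (h/2)[f(x₀) + 2f(x₁) + 2f(x₂) + ... + f(xₙ)]

x_0 = 1.5000, f(x_0) = 6.000000, coefficient = 1
x_1 = 1.9375, f(x_1) = 6.875000, coefficient = 2
x_2 = 2.3750, f(x_2) = 7.750000, coefficient = 2
x_3 = 2.8125, f(x_3) = 8.625000, coefficient = 2
x_4 = 3.2500, f(x_4) = 9.500000, coefficient = 1

I ≈ (0.437500/2) × 62.000000 = 13.562500
Exact value: 13.562500
Error: 0.000000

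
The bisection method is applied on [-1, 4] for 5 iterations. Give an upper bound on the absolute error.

Bisection error bound: |error| ≤ (b-a)/2^n
|error| ≤ (4 - (-1))/2^5 = 5/2^5
|error| ≤ 0.1562500000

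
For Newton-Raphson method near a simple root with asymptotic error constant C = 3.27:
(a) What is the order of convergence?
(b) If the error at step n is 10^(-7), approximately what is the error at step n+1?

(a) Newton-Raphson has quadratic (order 2) convergence near simple roots.
    This means |e_{n+1}| ≈ C|e_n|².

(b) With |e_n| = 10^(-7) and C = 3.27:
    |e_{n+1}| ≈ 3.27 × (10^(-7))² = 3.27 × 10^(-14)

(a) 2 (quadratic); (b) |e_{n+1}| ≈ 3.270e-14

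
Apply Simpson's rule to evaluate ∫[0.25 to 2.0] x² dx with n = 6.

f(x) = x²
a = 0.25, b = 2.0, n = 6
h = (b - a)/n = 0.291667

Simpson's rule: (h/3)[f(x₀) + 4f(x₁) + 2f(x₂) + ... + f(xₙ)]

x_0 = 0.2500, f(x_0) = 0.062500, coefficient = 1
x_1 = 0.5417, f(x_1) = 0.293403, coefficient = 4
x_2 = 0.8333, f(x_2) = 0.694444, coefficient = 2
x_3 = 1.1250, f(x_3) = 1.265625, coefficient = 4
x_4 = 1.4167, f(x_4) = 2.006944, coefficient = 2
x_5 = 1.7083, f(x_5) = 2.918403, coefficient = 4
x_6 = 2.0000, f(x_6) = 4.000000, coefficient = 1

I ≈ (0.291667/3) × 27.375000 = 2.661458
Exact value: 2.661458
Error: 0.000000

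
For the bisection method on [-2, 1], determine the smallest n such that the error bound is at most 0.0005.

We need (b-a)/2^n ≤ 0.0005
(1 - (-2))/2^n ≤ 0.0005
3/2^n ≤ 0.0005
2^n ≥ 6000
n ≥ log₂(6000) = 12.55
n ≥ 13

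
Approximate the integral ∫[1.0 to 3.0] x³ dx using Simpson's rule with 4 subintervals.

f(x) = x³
a = 1.0, b = 3.0, n = 4
h = (b - a)/n = 0.500000

Simpson's rule: (h/3)[f(x₀) + 4f(x₁) + 2f(x₂) + ... + f(xₙ)]

x_0 = 1.0000, f(x_0) = 1.000000, coefficient = 1
x_1 = 1.5000, f(x_1) = 3.375000, coefficient = 4
x_2 = 2.0000, f(x_2) = 8.000000, coefficient = 2
x_3 = 2.5000, f(x_3) = 15.625000, coefficient = 4
x_4 = 3.0000, f(x_4) = 27.000000, coefficient = 1

I ≈ (0.500000/3) × 120.000000 = 20.000000
Exact value: 20.000000
Error: 0.000000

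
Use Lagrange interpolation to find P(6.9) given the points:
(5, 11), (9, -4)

Lagrange interpolation formula:
P(x) = Σ yᵢ × Lᵢ(x)
where Lᵢ(x) = Π_{j≠i} (x - xⱼ)/(xᵢ - xⱼ)

L_0(6.9) = (6.9 - 9)/(5 - 9) = 0.525000
L_1(6.9) = (6.9 - 5)/(9 - 5) = 0.475000

P(6.9) = 11×L_0(6.9) + (-4)×L_1(6.9)
P(6.9) = 3.875000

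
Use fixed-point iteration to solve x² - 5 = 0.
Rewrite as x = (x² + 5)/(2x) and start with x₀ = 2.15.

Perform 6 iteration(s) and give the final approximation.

Equation: x² - 5 = 0
Fixed-point form: x = (x² + 5)/(2x)
x₀ = 2.15

x_1 = g(2.150000) = 2.237791
x_2 = g(2.237791) = 2.236069
x_3 = g(2.236069) = 2.236068
x_4 = g(2.236068) = 2.236068
x_5 = g(2.236068) = 2.236068
x_6 = g(2.236068) = 2.236068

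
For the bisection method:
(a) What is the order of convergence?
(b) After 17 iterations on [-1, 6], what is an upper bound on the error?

(a) Bisection has linear (order 1) convergence; the error is halved each step.

(b) Error bound = (b-a)/2^n = (6 - (-1))/2^{17}
    = 7/2^{17}

(a) 1 (linear); (b) error ≤ 5.34e-05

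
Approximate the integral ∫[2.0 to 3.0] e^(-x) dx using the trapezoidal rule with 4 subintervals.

f(x) = e^(-x)
a = 2.0, b = 3.0, n = 4
h = (b - a)/n = 0.250000

Trapezoidal rule: (h/2)[f(x₀) + 2f(x₁) + 2f(x₂) + ... + f(xₙ)]

x_0 = 2.0000, f(x_0) = 0.135335, coefficient = 1
x_1 = 2.2500, f(x_1) = 0.105399, coefficient = 2
x_2 = 2.5000, f(x_2) = 0.082085, coefficient = 2
x_3 = 2.7500, f(x_3) = 0.063928, coefficient = 2
x_4 = 3.0000, f(x_4) = 0.049787, coefficient = 1

I ≈ (0.250000/2) × 0.687947 = 0.085993
Exact value: 0.085548
Error: 0.000445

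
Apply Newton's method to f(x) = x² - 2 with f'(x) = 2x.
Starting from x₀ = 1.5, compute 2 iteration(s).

f(x) = x² - 2
f'(x) = 2x
x₀ = 1.5

Newton-Raphson formula: x_{n+1} = x_n - f(x_n)/f'(x_n)

Iteration 1:
  f(1.500000) = 0.250000
  f'(1.500000) = 3.000000
  x_1 = 1.500000 - 0.250000/3.000000 = 1.416667
Iteration 2:
  f(1.416667) = 0.006944
  f'(1.416667) = 2.833333
  x_2 = 1.416667 - 0.006944/2.833333 = 1.414216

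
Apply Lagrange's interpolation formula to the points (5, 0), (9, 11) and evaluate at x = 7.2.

Lagrange interpolation formula:
P(x) = Σ yᵢ × Lᵢ(x)
where Lᵢ(x) = Π_{j≠i} (x - xⱼ)/(xᵢ - xⱼ)

L_0(7.2) = (7.2 - 9)/(5 - 9) = 0.450000
L_1(7.2) = (7.2 - 5)/(9 - 5) = 0.550000

P(7.2) = 0×L_0(7.2) + 11×L_1(7.2)
P(7.2) = 6.050000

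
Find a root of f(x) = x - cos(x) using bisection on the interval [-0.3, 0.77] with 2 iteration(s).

f(x) = x - cos(x)
Initial interval: [-0.3, 0.77]

Iteration 1:
  c_1 = (-0.300000 + 0.770000)/2 = 0.235000
  f(c_1) = f(0.235000) = -0.737514
  f(a) × f(c) ≥ 0, new interval: [0.235000, 0.770000]
Iteration 2:
  c_2 = (0.235000 + 0.770000)/2 = 0.502500
  f(c_2) = f(0.502500) = -0.373881
  f(a) × f(c) ≥ 0, new interval: [0.502500, 0.770000]

After 2 iteration(s), the approximation is c_2 = 0.502500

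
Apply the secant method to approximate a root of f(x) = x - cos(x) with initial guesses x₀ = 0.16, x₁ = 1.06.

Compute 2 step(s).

f(x) = x - cos(x)
x₀ = 0.16, x₁ = 1.06

Secant formula: x_{n+1} = x_n - f(x_n)(x_n - x_{n-1})/(f(x_n) - f(x_{n-1}))

Iteration 1:
  f(0.160000) = -0.827227
  f(1.060000) = 0.571128
  x_2 = 1.060000 - 0.571128×(1.060000 - 0.160000)/(0.571128 - (-0.827227))
       = 0.692414
Iteration 2:
  f(1.060000) = 0.571128
  f(0.692414) = -0.077292
  x_3 = 0.692414 - (-0.077292)×(0.692414 - 1.060000)/(-0.077292 - 0.571128)
       = 0.736231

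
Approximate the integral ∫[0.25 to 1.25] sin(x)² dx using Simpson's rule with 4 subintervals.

f(x) = sin(x)²
a = 0.25, b = 1.25, n = 4
h = (b - a)/n = 0.250000

Simpson's rule: (h/3)[f(x₀) + 4f(x₁) + 2f(x₂) + ... + f(xₙ)]

x_0 = 0.2500, f(x_0) = 0.061209, coefficient = 1
x_1 = 0.5000, f(x_1) = 0.229849, coefficient = 4
x_2 = 0.7500, f(x_2) = 0.464631, coefficient = 2
x_3 = 1.0000, f(x_3) = 0.708073, coefficient = 4
x_4 = 1.2500, f(x_4) = 0.900572, coefficient = 1

I ≈ (0.250000/3) × 5.642732 = 0.470228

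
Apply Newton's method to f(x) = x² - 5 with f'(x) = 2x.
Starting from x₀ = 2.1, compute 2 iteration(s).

f(x) = x² - 5
f'(x) = 2x
x₀ = 2.1

Newton-Raphson formula: x_{n+1} = x_n - f(x_n)/f'(x_n)

Iteration 1:
  f(2.100000) = -0.590000
  f'(2.100000) = 4.200000
  x_1 = 2.100000 - (-0.590000)/4.200000 = 2.240476
Iteration 2:
  f(2.240476) = 0.019734
  f'(2.240476) = 4.480952
  x_2 = 2.240476 - 0.019734/4.480952 = 2.236072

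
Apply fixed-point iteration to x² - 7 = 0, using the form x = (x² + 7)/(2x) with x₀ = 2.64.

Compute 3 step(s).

Equation: x² - 7 = 0
Fixed-point form: x = (x² + 7)/(2x)
x₀ = 2.64

x_1 = g(2.640000) = 2.645758
x_2 = g(2.645758) = 2.645751
x_3 = g(2.645751) = 2.645751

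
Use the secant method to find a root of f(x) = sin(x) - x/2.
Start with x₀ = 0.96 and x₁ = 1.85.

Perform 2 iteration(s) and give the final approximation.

f(x) = sin(x) - x/2
x₀ = 0.96, x₁ = 1.85

Secant formula: x_{n+1} = x_n - f(x_n)(x_n - x_{n-1})/(f(x_n) - f(x_{n-1}))

Iteration 1:
  f(0.960000) = 0.339192
  f(1.850000) = 0.036275
  x_2 = 1.850000 - 0.036275×(1.850000 - 0.960000)/(0.036275 - 0.339192)
       = 1.956580
Iteration 2:
  f(1.850000) = 0.036275
  f(1.956580) = -0.051786
  x_3 = 1.956580 - (-0.051786)×(1.956580 - 1.850000)/(-0.051786 - 0.036275)
       = 1.893904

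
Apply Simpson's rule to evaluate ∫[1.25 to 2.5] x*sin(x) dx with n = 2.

f(x) = x*sin(x)
a = 1.25, b = 2.5, n = 2
h = (b - a)/n = 0.625000

Simpson's rule: (h/3)[f(x₀) + 4f(x₁) + 2f(x₂) + ... + f(xₙ)]

x_0 = 1.2500, f(x_0) = 1.186231, coefficient = 1
x_1 = 1.8750, f(x_1) = 1.788911, coefficient = 4
x_2 = 2.5000, f(x_2) = 1.496180, coefficient = 1

I ≈ (0.625000/3) × 9.838054 = 2.049595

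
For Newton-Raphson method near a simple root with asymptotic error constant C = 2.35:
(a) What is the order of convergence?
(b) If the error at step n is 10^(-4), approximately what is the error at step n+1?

(a) Newton-Raphson has quadratic (order 2) convergence near simple roots.
    This means |e_{n+1}| ≈ C|e_n|².

(b) With |e_n| = 10^(-4) and C = 2.35:
    |e_{n+1}| ≈ 2.35 × (10^(-4))² = 2.35 × 10^(-8)

(a) 2 (quadratic); (b) |e_{n+1}| ≈ 2.350e-08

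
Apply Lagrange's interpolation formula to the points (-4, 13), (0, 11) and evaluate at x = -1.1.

Lagrange interpolation formula:
P(x) = Σ yᵢ × Lᵢ(x)
where Lᵢ(x) = Π_{j≠i} (x - xⱼ)/(xᵢ - xⱼ)

L_0(-1.1) = (-1.1 - 0)/(-4 - 0) = 0.275000
L_1(-1.1) = (-1.1 - (-4))/(0 - (-4)) = 0.725000

P(-1.1) = 13×L_0(-1.1) + 11×L_1(-1.1)
P(-1.1) = 11.550000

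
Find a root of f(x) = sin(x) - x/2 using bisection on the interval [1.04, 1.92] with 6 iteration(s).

f(x) = sin(x) - x/2
Initial interval: [1.04, 1.92]

Iteration 1:
  c_1 = (1.040000 + 1.920000)/2 = 1.480000
  f(c_1) = f(1.480000) = 0.255881
  f(a) × f(c) ≥ 0, new interval: [1.480000, 1.920000]
Iteration 2:
  c_2 = (1.480000 + 1.920000)/2 = 1.700000
  f(c_2) = f(1.700000) = 0.141665
  f(a) × f(c) ≥ 0, new interval: [1.700000, 1.920000]
Iteration 3:
  c_3 = (1.700000 + 1.920000)/2 = 1.810000
  f(c_3) = f(1.810000) = 0.066527
  f(a) × f(c) ≥ 0, new interval: [1.810000, 1.920000]
Iteration 4:
  c_4 = (1.810000 + 1.920000)/2 = 1.865000
  f(c_4) = f(1.865000) = 0.024533
  f(a) × f(c) ≥ 0, new interval: [1.865000, 1.920000]
Iteration 5:
  c_5 = (1.865000 + 1.920000)/2 = 1.892500
  f(c_5) = f(1.892500) = 0.002448
  f(a) × f(c) ≥ 0, new interval: [1.892500, 1.920000]
Iteration 6:
  c_6 = (1.892500 + 1.920000)/2 = 1.906250
  f(c_6) = f(1.906250) = -0.008864
  f(a) × f(c) < 0, new interval: [1.892500, 1.906250]

After 6 iteration(s), the approximation is c_6 = 1.906250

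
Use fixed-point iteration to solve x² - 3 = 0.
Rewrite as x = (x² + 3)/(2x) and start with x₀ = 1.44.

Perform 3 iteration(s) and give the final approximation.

Equation: x² - 3 = 0
Fixed-point form: x = (x² + 3)/(2x)
x₀ = 1.44

x_1 = g(1.440000) = 1.761667
x_2 = g(1.761667) = 1.732300
x_3 = g(1.732300) = 1.732051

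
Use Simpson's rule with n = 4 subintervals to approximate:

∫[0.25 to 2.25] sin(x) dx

f(x) = sin(x)
a = 0.25, b = 2.25, n = 4
h = (b - a)/n = 0.500000

Simpson's rule: (h/3)[f(x₀) + 4f(x₁) + 2f(x₂) + ... + f(xₙ)]

x_0 = 0.2500, f(x_0) = 0.247404, coefficient = 1
x_1 = 0.7500, f(x_1) = 0.681639, coefficient = 4
x_2 = 1.2500, f(x_2) = 0.948985, coefficient = 2
x_3 = 1.7500, f(x_3) = 0.983986, coefficient = 4
x_4 = 2.2500, f(x_4) = 0.778073, coefficient = 1

I ≈ (0.500000/3) × 9.585945 = 1.597658
Exact value: 1.597086
Error: 0.000571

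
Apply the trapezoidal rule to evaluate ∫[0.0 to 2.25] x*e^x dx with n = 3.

f(x) = x*e^x
a = 0.0, b = 2.25, n = 3
h = (b - a)/n = 0.750000

Trapezoidal rule: (h/2)[f(x₀) + 2f(x₁) + 2f(x₂) + ... + f(xₙ)]

x_0 = 0.0000, f(x_0) = 0.000000, coefficient = 1
x_1 = 0.7500, f(x_1) = 1.587750, coefficient = 2
x_2 = 1.5000, f(x_2) = 6.722534, coefficient = 2
x_3 = 2.2500, f(x_3) = 21.347406, coefficient = 1

I ≈ (0.750000/2) × 37.967973 = 14.237990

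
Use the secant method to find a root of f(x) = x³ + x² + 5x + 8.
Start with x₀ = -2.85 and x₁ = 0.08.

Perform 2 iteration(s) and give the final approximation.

f(x) = x³ + x² + 5x + 8
x₀ = -2.85, x₁ = 0.08

Secant formula: x_{n+1} = x_n - f(x_n)(x_n - x_{n-1})/(f(x_n) - f(x_{n-1}))

Iteration 1:
  f(-2.850000) = -21.276625
  f(0.080000) = 8.406912
  x_2 = 0.080000 - 8.406912×(0.080000 - (-2.850000))/(8.406912 - (-21.276625))
       = -0.749829
Iteration 2:
  f(0.080000) = 8.406912
  f(-0.749829) = 4.391513
  x_3 = -0.749829 - 4.391513×(-0.749829 - 0.080000)/(4.391513 - 8.406912)
       = -1.657386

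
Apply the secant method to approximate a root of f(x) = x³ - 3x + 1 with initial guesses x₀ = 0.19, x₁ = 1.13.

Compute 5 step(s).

f(x) = x³ - 3x + 1
x₀ = 0.19, x₁ = 1.13

Secant formula: x_{n+1} = x_n - f(x_n)(x_n - x_{n-1})/(f(x_n) - f(x_{n-1}))

Iteration 1:
  f(0.190000) = 0.436859
  f(1.130000) = -0.947103
  x_2 = 1.130000 - (-0.947103)×(1.130000 - 0.190000)/(-0.947103 - 0.436859)
       = 0.486719
Iteration 2:
  f(1.130000) = -0.947103
  f(0.486719) = -0.344855
  x_3 = 0.486719 - (-0.344855)×(0.486719 - 1.130000)/(-0.344855 - (-0.947103))
       = 0.118368
Iteration 3:
  f(0.486719) = -0.344855
  f(0.118368) = 0.646555
  x_4 = 0.118368 - 0.646555×(0.118368 - 0.486719)/(0.646555 - (-0.344855))
       = 0.358590
Iteration 4:
  f(0.118368) = 0.646555
  f(0.358590) = -0.029661
  x_5 = 0.358590 - (-0.029661)×(0.358590 - 0.118368)/(-0.029661 - 0.646555)
       = 0.348053
Iteration 5:
  f(0.358590) = -0.029661
  f(0.348053) = -0.001997
  x_6 = 0.348053 - (-0.001997)×(0.348053 - 0.358590)/(-0.001997 - (-0.029661))
       = 0.347293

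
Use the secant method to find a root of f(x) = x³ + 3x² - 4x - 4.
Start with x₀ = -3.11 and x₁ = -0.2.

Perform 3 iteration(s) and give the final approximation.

f(x) = x³ + 3x² - 4x - 4
x₀ = -3.11, x₁ = -0.2

Secant formula: x_{n+1} = x_n - f(x_n)(x_n - x_{n-1})/(f(x_n) - f(x_{n-1}))

Iteration 1:
  f(-3.110000) = 7.376069
  f(-0.200000) = -3.088000
  x_2 = -0.200000 - (-3.088000)×(-0.200000 - (-3.110000))/(-3.088000 - 7.376069)
       = -1.058756
Iteration 2:
  f(-0.200000) = -3.088000
  f(-1.058756) = 2.411088
  x_3 = -1.058756 - 2.411088×(-1.058756 - (-0.200000))/(2.411088 - (-3.088000))
       = -0.682232
Iteration 3:
  f(-1.058756) = 2.411088
  f(-0.682232) = -0.192287
  x_4 = -0.682232 - (-0.192287)×(-0.682232 - (-1.058756))/(-0.192287 - 2.411088)
       = -0.710043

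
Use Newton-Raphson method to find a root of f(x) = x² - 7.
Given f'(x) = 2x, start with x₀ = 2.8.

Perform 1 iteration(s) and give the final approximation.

f(x) = x² - 7
f'(x) = 2x
x₀ = 2.8

Newton-Raphson formula: x_{n+1} = x_n - f(x_n)/f'(x_n)

Iteration 1:
  f(2.800000) = 0.840000
  f'(2.800000) = 5.600000
  x_1 = 2.800000 - 0.840000/5.600000 = 2.650000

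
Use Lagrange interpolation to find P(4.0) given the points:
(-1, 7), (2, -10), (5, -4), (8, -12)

Lagrange interpolation formula:
P(x) = Σ yᵢ × Lᵢ(x)
where Lᵢ(x) = Π_{j≠i} (x - xⱼ)/(xᵢ - xⱼ)

L_0(4.0) = (4.0 - 2)/(-1 - 2) × (4.0 - 5)/(-1 - 5) × (4.0 - 8)/(-1 - 8) = -0.049383
L_1(4.0) = (4.0 - (-1))/(2 - (-1)) × (4.0 - 5)/(2 - 5) × (4.0 - 8)/(2 - 8) = 0.370370
L_2(4.0) = (4.0 - (-1))/(5 - (-1)) × (4.0 - 2)/(5 - 2) × (4.0 - 8)/(5 - 8) = 0.740741
L_3(4.0) = (4.0 - (-1))/(8 - (-1)) × (4.0 - 2)/(8 - 2) × (4.0 - 5)/(8 - 5) = -0.061728

P(4.0) = 7×L_0(4.0) + (-10)×L_1(4.0) + (-4)×L_2(4.0) + (-12)×L_3(4.0)
P(4.0) = -6.271605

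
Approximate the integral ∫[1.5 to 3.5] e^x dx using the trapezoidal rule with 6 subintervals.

f(x) = e^x
a = 1.5, b = 3.5, n = 6
h = (b - a)/n = 0.333333

Trapezoidal rule: (h/2)[f(x₀) + 2f(x₁) + 2f(x₂) + ... + f(xₙ)]

x_0 = 1.5000, f(x_0) = 4.481689, coefficient = 1
x_1 = 1.8333, f(x_1) = 6.254701, coefficient = 2
x_2 = 2.1667, f(x_2) = 8.729138, coefficient = 2
x_3 = 2.5000, f(x_3) = 12.182494, coefficient = 2
x_4 = 2.8333, f(x_4) = 17.002040, coefficient = 2
x_5 = 3.1667, f(x_5) = 23.728258, coefficient = 2
x_6 = 3.5000, f(x_6) = 33.115452, coefficient = 1

I ≈ (0.333333/2) × 173.390404 = 28.898401
Exact value: 28.633763
Error: 0.264638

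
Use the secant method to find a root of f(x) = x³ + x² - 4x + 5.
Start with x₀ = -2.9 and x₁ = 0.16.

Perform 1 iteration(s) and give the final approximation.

f(x) = x³ + x² - 4x + 5
x₀ = -2.9, x₁ = 0.16

Secant formula: x_{n+1} = x_n - f(x_n)(x_n - x_{n-1})/(f(x_n) - f(x_{n-1}))

Iteration 1:
  f(-2.900000) = 0.621000
  f(0.160000) = 4.389696
  x_2 = 0.160000 - 4.389696×(0.160000 - (-2.900000))/(4.389696 - 0.621000)
       = -3.404222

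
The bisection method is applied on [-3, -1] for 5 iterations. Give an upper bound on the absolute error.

Bisection error bound: |error| ≤ (b-a)/2^n
|error| ≤ (-1 - (-3))/2^5 = 2/2^5
|error| ≤ 0.0625000000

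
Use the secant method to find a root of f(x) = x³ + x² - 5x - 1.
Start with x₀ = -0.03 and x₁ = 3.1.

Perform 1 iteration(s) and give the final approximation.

f(x) = x³ + x² - 5x - 1
x₀ = -0.03, x₁ = 3.1

Secant formula: x_{n+1} = x_n - f(x_n)(x_n - x_{n-1})/(f(x_n) - f(x_{n-1}))

Iteration 1:
  f(-0.030000) = -0.849127
  f(3.100000) = 22.901000
  x_2 = 3.100000 - 22.901000×(3.100000 - (-0.030000))/(22.901000 - (-0.849127))
       = 0.081905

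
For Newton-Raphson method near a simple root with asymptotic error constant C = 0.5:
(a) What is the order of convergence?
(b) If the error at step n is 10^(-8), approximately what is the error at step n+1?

(a) Newton-Raphson has quadratic (order 2) convergence near simple roots.
    This means |e_{n+1}| ≈ C|e_n|².

(b) With |e_n| = 10^(-8) and C = 0.5:
    |e_{n+1}| ≈ 0.5 × (10^(-8))² = 0.5 × 10^(-16)

(a) 2 (quadratic); (b) |e_{n+1}| ≈ 5.000e-17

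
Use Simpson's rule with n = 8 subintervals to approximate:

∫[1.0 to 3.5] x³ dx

f(x) = x³
a = 1.0, b = 3.5, n = 8
h = (b - a)/n = 0.312500

Simpson's rule: (h/3)[f(x₀) + 4f(x₁) + 2f(x₂) + ... + f(xₙ)]

x_0 = 1.0000, f(x_0) = 1.000000, coefficient = 1
x_1 = 1.3125, f(x_1) = 2.260986, coefficient = 4
x_2 = 1.6250, f(x_2) = 4.291016, coefficient = 2
x_3 = 1.9375, f(x_3) = 7.273193, coefficient = 4
x_4 = 2.2500, f(x_4) = 11.390625, coefficient = 2
x_5 = 2.5625, f(x_5) = 16.826416, coefficient = 4
x_6 = 2.8750, f(x_6) = 23.763672, coefficient = 2
x_7 = 3.1875, f(x_7) = 32.385498, coefficient = 4
x_8 = 3.5000, f(x_8) = 42.875000, coefficient = 1

I ≈ (0.312500/3) × 357.750000 = 37.265625
Exact value: 37.265625
Error: 0.000000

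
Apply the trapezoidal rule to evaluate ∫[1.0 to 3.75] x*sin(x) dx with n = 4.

f(x) = x*sin(x)
a = 1.0, b = 3.75, n = 4
h = (b - a)/n = 0.687500

Trapezoidal rule: (h/2)[f(x₀) + 2f(x₁) + 2f(x₂) + ... + f(xₙ)]

x_0 = 1.0000, f(x_0) = 0.841471, coefficient = 1
x_1 = 1.6875, f(x_1) = 1.676021, coefficient = 2
x_2 = 2.3750, f(x_2) = 1.647502, coefficient = 2
x_3 = 3.0625, f(x_3) = 0.241969, coefficient = 2
x_4 = 3.7500, f(x_4) = -2.143355, coefficient = 1

I ≈ (0.687500/2) × 5.829100 = 2.003753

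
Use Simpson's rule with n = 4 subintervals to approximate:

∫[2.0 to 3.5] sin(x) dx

f(x) = sin(x)
a = 2.0, b = 3.5, n = 4
h = (b - a)/n = 0.375000

Simpson's rule: (h/3)[f(x₀) + 4f(x₁) + 2f(x₂) + ... + f(xₙ)]

x_0 = 2.0000, f(x_0) = 0.909297, coefficient = 1
x_1 = 2.3750, f(x_1) = 0.693685, coefficient = 4
x_2 = 2.7500, f(x_2) = 0.381661, coefficient = 2
x_3 = 3.1250, f(x_3) = 0.016592, coefficient = 4
x_4 = 3.5000, f(x_4) = -0.350783, coefficient = 1

I ≈ (0.375000/3) × 4.162944 = 0.520368
Exact value: 0.520310
Error: 0.000058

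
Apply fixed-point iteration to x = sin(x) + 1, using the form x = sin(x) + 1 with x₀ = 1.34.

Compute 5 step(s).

Equation: x = sin(x) + 1
Fixed-point form: x = sin(x) + 1
x₀ = 1.34

x_1 = g(1.340000) = 1.973485
x_2 = g(1.973485) = 1.920011
x_3 = g(1.920011) = 1.939642
x_4 = g(1.939642) = 1.932744
x_5 = g(1.932744) = 1.935209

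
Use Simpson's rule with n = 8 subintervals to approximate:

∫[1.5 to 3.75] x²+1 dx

f(x) = x²+1
a = 1.5, b = 3.75, n = 8
h = (b - a)/n = 0.281250

Simpson's rule: (h/3)[f(x₀) + 4f(x₁) + 2f(x₂) + ... + f(xₙ)]

x_0 = 1.5000, f(x_0) = 3.250000, coefficient = 1
x_1 = 1.7812, f(x_1) = 4.172852, coefficient = 4
x_2 = 2.0625, f(x_2) = 5.253906, coefficient = 2
x_3 = 2.3438, f(x_3) = 6.493164, coefficient = 4
x_4 = 2.6250, f(x_4) = 7.890625, coefficient = 2
x_5 = 2.9062, f(x_5) = 9.446289, coefficient = 4
x_6 = 3.1875, f(x_6) = 11.160156, coefficient = 2
x_7 = 3.4688, f(x_7) = 13.032227, coefficient = 4
x_8 = 3.7500, f(x_8) = 15.062500, coefficient = 1

I ≈ (0.281250/3) × 199.500000 = 18.703125
Exact value: 18.703125
Error: 0.000000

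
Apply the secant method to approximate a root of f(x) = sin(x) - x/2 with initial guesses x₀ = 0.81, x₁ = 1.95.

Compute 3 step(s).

f(x) = sin(x) - x/2
x₀ = 0.81, x₁ = 1.95

Secant formula: x_{n+1} = x_n - f(x_n)(x_n - x_{n-1})/(f(x_n) - f(x_{n-1}))

Iteration 1:
  f(0.810000) = 0.319287
  f(1.950000) = -0.046040
  x_2 = 1.950000 - (-0.046040)×(1.950000 - 0.810000)/(-0.046040 - 0.319287)
       = 1.806332
Iteration 2:
  f(1.950000) = -0.046040
  f(1.806332) = 0.069224
  x_3 = 1.806332 - 0.069224×(1.806332 - 1.950000)/(0.069224 - (-0.046040))
       = 1.892614
Iteration 3:
  f(1.806332) = 0.069224
  f(1.892614) = 0.002355
  x_4 = 1.892614 - 0.002355×(1.892614 - 1.806332)/(0.002355 - 0.069224)
       = 1.895653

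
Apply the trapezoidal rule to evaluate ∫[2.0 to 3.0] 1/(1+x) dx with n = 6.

f(x) = 1/(1+x)
a = 2.0, b = 3.0, n = 6
h = (b - a)/n = 0.166667

Trapezoidal rule: (h/2)[f(x₀) + 2f(x₁) + 2f(x₂) + ... + f(xₙ)]

x_0 = 2.0000, f(x_0) = 0.333333, coefficient = 1
x_1 = 2.1667, f(x_1) = 0.315789, coefficient = 2
x_2 = 2.3333, f(x_2) = 0.300000, coefficient = 2
x_3 = 2.5000, f(x_3) = 0.285714, coefficient = 2
x_4 = 2.6667, f(x_4) = 0.272727, coefficient = 2
x_5 = 2.8333, f(x_5) = 0.260870, coefficient = 2
x_6 = 3.0000, f(x_6) = 0.250000, coefficient = 1

I ≈ (0.166667/2) × 3.453535 = 0.287795
Exact value: 0.287682
Error: 0.000112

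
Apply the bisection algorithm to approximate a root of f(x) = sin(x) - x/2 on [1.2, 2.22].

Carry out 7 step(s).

f(x) = sin(x) - x/2
Initial interval: [1.2, 2.22]

Iteration 1:
  c_1 = (1.200000 + 2.220000)/2 = 1.710000
  f(c_1) = f(1.710000) = 0.135327
  f(a) × f(c) ≥ 0, new interval: [1.710000, 2.220000]
Iteration 2:
  c_2 = (1.710000 + 2.220000)/2 = 1.965000
  f(c_2) = f(1.965000) = -0.059197
  f(a) × f(c) < 0, new interval: [1.710000, 1.965000]
Iteration 3:
  c_3 = (1.710000 + 1.965000)/2 = 1.837500
  f(c_3) = f(1.837500) = 0.045895
  f(a) × f(c) ≥ 0, new interval: [1.837500, 1.965000]
Iteration 4:
  c_4 = (1.837500 + 1.965000)/2 = 1.901250
  f(c_4) = f(1.901250) = -0.004730
  f(a) × f(c) < 0, new interval: [1.837500, 1.901250]
Iteration 5:
  c_5 = (1.837500 + 1.901250)/2 = 1.869375
  f(c_5) = f(1.869375) = 0.021068
  f(a) × f(c) ≥ 0, new interval: [1.869375, 1.901250]
Iteration 6:
  c_6 = (1.869375 + 1.901250)/2 = 1.885312
  f(c_6) = f(1.885312) = 0.008290
  f(a) × f(c) ≥ 0, new interval: [1.885312, 1.901250]
Iteration 7:
  c_7 = (1.885312 + 1.901250)/2 = 1.893281
  f(c_7) = f(1.893281) = 0.001810
  f(a) × f(c) ≥ 0, new interval: [1.893281, 1.901250]

After 7 iteration(s), the approximation is c_7 = 1.893281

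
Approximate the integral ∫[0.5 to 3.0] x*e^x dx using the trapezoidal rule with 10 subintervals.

f(x) = x*e^x
a = 0.5, b = 3.0, n = 10
h = (b - a)/n = 0.250000

Trapezoidal rule: (h/2)[f(x₀) + 2f(x₁) + 2f(x₂) + ... + f(xₙ)]

x_0 = 0.5000, f(x_0) = 0.824361, coefficient = 1
x_1 = 0.7500, f(x_1) = 1.587750, coefficient = 2
x_2 = 1.0000, f(x_2) = 2.718282, coefficient = 2
x_3 = 1.2500, f(x_3) = 4.362929, coefficient = 2
x_4 = 1.5000, f(x_4) = 6.722534, coefficient = 2
x_5 = 1.7500, f(x_5) = 10.070555, coefficient = 2
x_6 = 2.0000, f(x_6) = 14.778112, coefficient = 2
x_7 = 2.2500, f(x_7) = 21.347406, coefficient = 2
x_8 = 2.5000, f(x_8) = 30.456235, coefficient = 2
x_9 = 2.7500, f(x_9) = 43.017238, coefficient = 2
x_10 = 3.0000, f(x_10) = 60.256611, coefficient = 1

I ≈ (0.250000/2) × 331.203050 = 41.400381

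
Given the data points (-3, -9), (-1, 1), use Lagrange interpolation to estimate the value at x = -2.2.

Lagrange interpolation formula:
P(x) = Σ yᵢ × Lᵢ(x)
where Lᵢ(x) = Π_{j≠i} (x - xⱼ)/(xᵢ - xⱼ)

L_0(-2.2) = (-2.2 - (-1))/(-3 - (-1)) = 0.600000
L_1(-2.2) = (-2.2 - (-3))/(-1 - (-3)) = 0.400000

P(-2.2) = (-9)×L_0(-2.2) + 1×L_1(-2.2)
P(-2.2) = -5.000000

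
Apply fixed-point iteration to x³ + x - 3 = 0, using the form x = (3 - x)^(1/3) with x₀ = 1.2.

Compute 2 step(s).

Equation: x³ + x - 3 = 0
Fixed-point form: x = (3 - x)^(1/3)
x₀ = 1.2

x_1 = g(1.200000) = 1.216440
x_2 = g(1.216440) = 1.212726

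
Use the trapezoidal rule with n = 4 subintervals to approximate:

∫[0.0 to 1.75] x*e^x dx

f(x) = x*e^x
a = 0.0, b = 1.75, n = 4
h = (b - a)/n = 0.437500

Trapezoidal rule: (h/2)[f(x₀) + 2f(x₁) + 2f(x₂) + ... + f(xₙ)]

x_0 = 0.0000, f(x_0) = 0.000000, coefficient = 1
x_1 = 0.4375, f(x_1) = 0.677613, coefficient = 2
x_2 = 0.8750, f(x_2) = 2.099016, coefficient = 2
x_3 = 1.3125, f(x_3) = 4.876529, coefficient = 2
x_4 = 1.7500, f(x_4) = 10.070555, coefficient = 1

I ≈ (0.437500/2) × 25.376871 = 5.551191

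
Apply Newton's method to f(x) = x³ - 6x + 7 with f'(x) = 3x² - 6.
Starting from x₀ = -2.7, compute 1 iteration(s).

f(x) = x³ - 6x + 7
f'(x) = 3x² - 6
x₀ = -2.7

Newton-Raphson formula: x_{n+1} = x_n - f(x_n)/f'(x_n)

Iteration 1:
  f(-2.700000) = 3.517000
  f'(-2.700000) = 15.870000
  x_1 = -2.700000 - 3.517000/15.870000 = -2.921613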